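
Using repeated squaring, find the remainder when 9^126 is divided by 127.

9^1 ≡ 9 (mod 127)
9^2 ≡ 9^2 = 81 ≡ 81 (mod 127)
9^4 ≡ 81^2 = 6561 ≡ 84 (mod 127)
9^8 ≡ 84^2 = 7056 ≡ 71 (mod 127)
9^16 ≡ 71^2 = 5041 ≡ 88 (mod 127)
9^32 ≡ 88^2 = 7744 ≡ 124 (mod 127)
9^64 ≡ 124^2 = 15376 ≡ 9 (mod 127)
126 = 64 + 32 + 16 + 8 + 4 + 2 in binary powers of 2.
So 9^126 ≡ 9 · 124 · 88 · 71 · 84 · 81 ≡ 1 (mod 127).
Since the result is 1, base 9 gives no evidence that 127 is composite.

1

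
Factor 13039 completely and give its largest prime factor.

59

13039 = 13 · 1003
1003 = 17 · 59
59 is prime.
So 13039 = 13 · 17 · 59; the largest prime factor is 59.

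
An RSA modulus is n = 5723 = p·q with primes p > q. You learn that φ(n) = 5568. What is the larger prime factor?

φ(n) = (p−1)(q−1) = n − (p+q) + 1, so p + q = 5723 − 5568 + 1 = 156.
p and q are the roots of t² − 156t + 5723 = 0.
Discriminant: 156² − 4·5723 = 24336 − 22892 = 1444; √1444 = 38.
q = (156 − 38)/2 = 59, p = (156 + 38)/2 = 97.
Check: 59 · 97 = 5723.

97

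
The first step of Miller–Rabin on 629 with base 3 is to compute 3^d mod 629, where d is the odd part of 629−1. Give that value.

437

629 − 1 = 628 = 2^2 · 157, so d = 157.
3^1 ≡ 3 (mod 629)
3^2 ≡ 3^2 = 9 ≡ 9 (mod 629)
3^4 ≡ 9^2 = 81 ≡ 81 (mod 629)
3^8 ≡ 81^2 = 6561 ≡ 271 (mod 629)
3^16 ≡ 271^2 = 73441 ≡ 477 (mod 629)
3^32 ≡ 477^2 = 227529 ≡ 460 (mod 629)
3^64 ≡ 460^2 = 211600 ≡ 256 (mod 629)
3^128 ≡ 256^2 = 65536 ≡ 120 (mod 629)
157 = 128 + 16 + 8 + 4 + 1 in binary powers of 2.
So 3^157 ≡ 120 · 477 · 271 · 81 · 3 ≡ 437 (mod 629).
Squaring chain: 437 → 382; never reaches −1, so base 3 is a Miller–Rabin witness that 629 is composite.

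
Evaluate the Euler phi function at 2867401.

2802432

Factor: 2867401 = 83 · 179 · 193.
φ(2867401) = (83−1) · (179−1) · (193−1) = 82 · 178 · 192 = 2802432.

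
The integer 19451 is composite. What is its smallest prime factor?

19451 is odd.
Digit sum 20, not divisible by 3.
Ends in 1: not divisible by 5.
7: 19451 = 7·2778 + 5
11: 19451 = 11·1768 + 3
13: 19451 = 13·1496 + 3
17: 19451 = 17·1144 + 3
19: 19451 = 19·1023 + 14
23: 19451 = 23·845 + 16
29: 19451 = 29·670 + 21
31: 19451 = 31·627 + 14
37: 19451 = 37·525 + 26
41: 19451 = 41·474 + 17
43: 19451 = 43·452 + 15
47: 19451 = 47·413 + 40
53: 19451 = 53·367

53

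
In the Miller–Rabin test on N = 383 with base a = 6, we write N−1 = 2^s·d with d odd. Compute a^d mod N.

383 − 1 = 382 = 2^1 · 191, so d = 191.
6^1 ≡ 6 (mod 383)
6^2 ≡ 6^2 = 36 ≡ 36 (mod 383)
6^4 ≡ 36^2 = 1296 ≡ 147 (mod 383)
6^8 ≡ 147^2 = 21609 ≡ 161 (mod 383)
6^16 ≡ 161^2 = 25921 ≡ 260 (mod 383)
6^32 ≡ 260^2 = 67600 ≡ 192 (mod 383)
6^64 ≡ 192^2 = 36864 ≡ 96 (mod 383)
6^128 ≡ 96^2 = 9216 ≡ 24 (mod 383)
191 = 128 + 32 + 16 + 8 + 4 + 2 + 1 in binary powers of 2.
So 6^191 ≡ 24 · 192 · 260 · 161 · 147 · 36 · 6 ≡ 1 (mod 383).
Since 6^d ≡ 1 (mod 383), base 6 does not prove 383 composite.

1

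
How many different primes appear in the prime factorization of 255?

255 = 3 · 85
85 = 5 · 17
255 = 3 · 5 · 17, which has 3 distinct prime factors.

3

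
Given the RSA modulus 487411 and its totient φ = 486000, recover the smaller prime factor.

601

φ(n) = (p−1)(q−1) = n − (p+q) + 1, so p + q = 487411 − 486000 + 1 = 1412.
p and q are the roots of t² − 1412t + 487411 = 0.
Discriminant: 1412² − 4·487411 = 1993744 − 1949644 = 44100; √44100 = 210.
q = (1412 − 210)/2 = 601, p = (1412 + 210)/2 = 811.
Check: 601 · 811 = 487411.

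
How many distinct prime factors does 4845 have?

4

4845 = 3 · 1615
1615 = 5 · 323
323 = 17 · 19
4845 = 3 · 5 · 17 · 19, which has 4 distinct prime factors.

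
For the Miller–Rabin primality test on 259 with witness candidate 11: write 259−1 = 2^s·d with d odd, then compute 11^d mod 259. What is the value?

259 − 1 = 258 = 2^1 · 129, so d = 129.
11^1 ≡ 11 (mod 259)
11^2 ≡ 11^2 = 121 ≡ 121 (mod 259)
11^4 ≡ 121^2 = 14641 ≡ 137 (mod 259)
11^8 ≡ 137^2 = 18769 ≡ 121 (mod 259)
11^16 ≡ 121^2 = 14641 ≡ 137 (mod 259)
11^32 ≡ 137^2 = 18769 ≡ 121 (mod 259)
11^64 ≡ 121^2 = 14641 ≡ 137 (mod 259)
11^128 ≡ 137^2 = 18769 ≡ 121 (mod 259)
129 = 128 + 1 in binary powers of 2.
So 11^129 ≡ 121 · 11 ≡ 36 (mod 259).
Squaring chain: 36; never reaches −1, so base 11 is a Miller–Rabin witness that 259 is composite.

36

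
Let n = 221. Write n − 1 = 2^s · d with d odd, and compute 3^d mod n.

198

221 − 1 = 220 = 2^2 · 55, so d = 55.
3^1 ≡ 3 (mod 221)
3^2 ≡ 3^2 = 9 ≡ 9 (mod 221)
3^4 ≡ 9^2 = 81 ≡ 81 (mod 221)
3^8 ≡ 81^2 = 6561 ≡ 152 (mod 221)
3^16 ≡ 152^2 = 23104 ≡ 120 (mod 221)
3^32 ≡ 120^2 = 14400 ≡ 35 (mod 221)
55 = 32 + 16 + 4 + 2 + 1 in binary powers of 2.
So 3^55 ≡ 35 · 120 · 81 · 9 · 3 ≡ 198 (mod 221).
Squaring chain: 198 → 87; never reaches −1, so base 3 is a Miller–Rabin witness that 221 is composite.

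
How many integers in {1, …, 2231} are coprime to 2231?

Factor: 2231 = 23 · 97.
φ(2231) = (23−1) · (97−1) = 22 · 96 = 2112.

2112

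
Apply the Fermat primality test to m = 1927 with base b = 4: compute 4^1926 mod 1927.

1390

4^1 ≡ 4 (mod 1927)
4^2 ≡ 4^2 = 16 ≡ 16 (mod 1927)
4^4 ≡ 16^2 = 256 ≡ 256 (mod 1927)
4^8 ≡ 256^2 = 65536 ≡ 18 (mod 1927)
4^16 ≡ 18^2 = 324 ≡ 324 (mod 1927)
4^32 ≡ 324^2 = 104976 ≡ 918 (mod 1927)
4^64 ≡ 918^2 = 842724 ≡ 625 (mod 1927)
4^128 ≡ 625^2 = 390625 ≡ 1371 (mod 1927)
4^256 ≡ 1371^2 = 1879641 ≡ 816 (mod 1927)
4^512 ≡ 816^2 = 665856 ≡ 1041 (mod 1927)
4^1024 ≡ 1041^2 = 1083681 ≡ 707 (mod 1927)
1926 = 1024 + 512 + 256 + 128 + 4 + 2 in binary powers of 2.
So 4^1926 ≡ 707 · 1041 · 816 · 1371 · 256 · 16 ≡ 1390 (mod 1927).
Since 1390 ≠ 1, base 4 is a Fermat witness: 1927 is composite.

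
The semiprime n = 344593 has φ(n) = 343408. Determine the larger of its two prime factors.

φ(n) = (p−1)(q−1) = n − (p+q) + 1, so p + q = 344593 − 343408 + 1 = 1186.
p and q are the roots of t² − 1186t + 344593 = 0.
Discriminant: 1186² − 4·344593 = 1406596 − 1378372 = 28224; √28224 = 168.
q = (1186 − 168)/2 = 509, p = (1186 + 168)/2 = 677.
Check: 509 · 677 = 344593.

677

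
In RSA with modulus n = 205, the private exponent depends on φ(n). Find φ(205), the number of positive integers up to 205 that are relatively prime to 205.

Factor: 205 = 5 · 41.
φ(205) = (5−1) · (41−1) = 4 · 40 = 160.

160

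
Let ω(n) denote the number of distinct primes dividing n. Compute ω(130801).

3

130801 = 11^2 · 1081
1081 = 23 · 47
130801 = 11^2 · 23 · 47, which has 3 distinct prime factors.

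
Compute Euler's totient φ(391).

352

Factor: 391 = 17 · 23.
φ(391) = (17−1) · (23−1) = 16 · 22 = 352.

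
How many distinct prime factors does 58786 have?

5

58786 = 2 · 29393
29393 = 7 · 4199
4199 = 13 · 323
323 = 17 · 19
58786 = 2 · 7 · 13 · 17 · 19, which has 5 distinct prime factors.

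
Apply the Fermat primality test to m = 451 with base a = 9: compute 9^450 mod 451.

122

9^1 ≡ 9 (mod 451)
9^2 ≡ 9^2 = 81 ≡ 81 (mod 451)
9^4 ≡ 81^2 = 6561 ≡ 247 (mod 451)
9^8 ≡ 247^2 = 61009 ≡ 124 (mod 451)
9^16 ≡ 124^2 = 15376 ≡ 42 (mod 451)
9^32 ≡ 42^2 = 1764 ≡ 411 (mod 451)
9^64 ≡ 411^2 = 168921 ≡ 247 (mod 451)
9^128 ≡ 247^2 = 61009 ≡ 124 (mod 451)
9^256 ≡ 124^2 = 15376 ≡ 42 (mod 451)
450 = 256 + 128 + 64 + 2 in binary powers of 2.
So 9^450 ≡ 42 · 124 · 247 · 81 ≡ 122 (mod 451).
Since 122 ≠ 1, base 9 is a Fermat witness: 451 is composite.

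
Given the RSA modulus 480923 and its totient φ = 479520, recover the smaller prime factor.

593

φ(n) = (p−1)(q−1) = n − (p+q) + 1, so p + q = 480923 − 479520 + 1 = 1404.
p and q are the roots of t² − 1404t + 480923 = 0.
Discriminant: 1404² − 4·480923 = 1971216 − 1923692 = 47524; √47524 = 218.
q = (1404 − 218)/2 = 593, p = (1404 + 218)/2 = 811.
Check: 593 · 811 = 480923.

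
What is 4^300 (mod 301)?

4^1 ≡ 4 (mod 301)
4^2 ≡ 4^2 = 16 ≡ 16 (mod 301)
4^4 ≡ 16^2 = 256 ≡ 256 (mod 301)
4^8 ≡ 256^2 = 65536 ≡ 219 (mod 301)
4^16 ≡ 219^2 = 47961 ≡ 102 (mod 301)
4^32 ≡ 102^2 = 10404 ≡ 170 (mod 301)
4^64 ≡ 170^2 = 28900 ≡ 4 (mod 301)
4^128 ≡ 4^2 = 16 ≡ 16 (mod 301)
4^256 ≡ 16^2 = 256 ≡ 256 (mod 301)
300 = 256 + 32 + 8 + 4 in binary powers of 2.
So 4^300 ≡ 256 · 170 · 219 · 256 ≡ 183 (mod 301).
Since 183 ≠ 1, base 4 is a Fermat witness: 301 is composite.

183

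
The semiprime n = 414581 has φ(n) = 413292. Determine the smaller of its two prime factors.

607

φ(n) = (p−1)(q−1) = n − (p+q) + 1, so p + q = 414581 − 413292 + 1 = 1290.
p and q are the roots of t² − 1290t + 414581 = 0.
Discriminant: 1290² − 4·414581 = 1664100 − 1658324 = 5776; √5776 = 76.
q = (1290 − 76)/2 = 607, p = (1290 + 76)/2 = 683.
Check: 607 · 683 = 414581.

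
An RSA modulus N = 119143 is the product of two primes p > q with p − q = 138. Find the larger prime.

Since p = q + 138, we have 119143 = q(q + 138), so q² + 138q − 119143 = 0.
Discriminant: 138² + 4·119143 = 19044 + 476572 = 495616; √495616 = 704.
q = (−138 + 704)/2 = 283, and p = q + 138 = 421.
Check: 283 · 421 = 119143.

421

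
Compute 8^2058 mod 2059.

1971

8^1 ≡ 8 (mod 2059)
8^2 ≡ 8^2 = 64 ≡ 64 (mod 2059)
8^4 ≡ 64^2 = 4096 ≡ 2037 (mod 2059)
8^8 ≡ 2037^2 = 4149369 ≡ 484 (mod 2059)
8^16 ≡ 484^2 = 234256 ≡ 1589 (mod 2059)
8^32 ≡ 1589^2 = 2524921 ≡ 587 (mod 2059)
8^64 ≡ 587^2 = 344569 ≡ 716 (mod 2059)
8^128 ≡ 716^2 = 512656 ≡ 2024 (mod 2059)
8^256 ≡ 2024^2 = 4096576 ≡ 1225 (mod 2059)
8^512 ≡ 1225^2 = 1500625 ≡ 1673 (mod 2059)
8^1024 ≡ 1673^2 = 2798929 ≡ 748 (mod 2059)
8^2048 ≡ 748^2 = 559504 ≡ 1515 (mod 2059)
2058 = 2048 + 8 + 2 in binary powers of 2.
So 8^2058 ≡ 1515 · 484 · 64 ≡ 1971 (mod 2059).
Since 1971 ≠ 1, base 8 is a Fermat witness: 2059 is composite.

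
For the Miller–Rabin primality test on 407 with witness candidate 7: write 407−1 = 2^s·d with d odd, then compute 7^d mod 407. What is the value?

407 − 1 = 406 = 2^1 · 203, so d = 203.
7^1 ≡ 7 (mod 407)
7^2 ≡ 7^2 = 49 ≡ 49 (mod 407)
7^4 ≡ 49^2 = 2401 ≡ 366 (mod 407)
7^8 ≡ 366^2 = 133956 ≡ 53 (mod 407)
7^16 ≡ 53^2 = 2809 ≡ 367 (mod 407)
7^32 ≡ 367^2 = 134689 ≡ 379 (mod 407)
7^64 ≡ 379^2 = 143641 ≡ 377 (mod 407)
7^128 ≡ 377^2 = 142129 ≡ 86 (mod 407)
203 = 128 + 64 + 8 + 2 + 1 in binary powers of 2.
So 7^203 ≡ 86 · 377 · 53 · 49 · 7 ≡ 46 (mod 407).
Squaring chain: 46; never reaches −1, so base 7 is a Miller–Rabin witness that 407 is composite.

46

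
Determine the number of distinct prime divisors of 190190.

190190 = 2 · 95095
95095 = 5 · 19019
19019 = 7 · 2717
2717 = 11 · 247
247 = 13 · 19
190190 = 2 · 5 · 7 · 11 · 13 · 19, which has 6 distinct prime factors.

6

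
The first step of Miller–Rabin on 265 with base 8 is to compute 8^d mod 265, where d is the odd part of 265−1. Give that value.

58

265 − 1 = 264 = 2^3 · 33, so d = 33.
8^1 ≡ 8 (mod 265)
8^2 ≡ 8^2 = 64 ≡ 64 (mod 265)
8^4 ≡ 64^2 = 4096 ≡ 121 (mod 265)
8^8 ≡ 121^2 = 14641 ≡ 66 (mod 265)
8^16 ≡ 66^2 = 4356 ≡ 116 (mod 265)
8^32 ≡ 116^2 = 13456 ≡ 206 (mod 265)
33 = 32 + 1 in binary powers of 2.
So 8^33 ≡ 206 · 8 ≡ 58 (mod 265).
Squaring chain: 58 → 184 → 201; never reaches −1, so base 8 is a Miller–Rabin witness that 265 is composite.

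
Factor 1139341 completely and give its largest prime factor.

1139341 = 7 · 162763
162763 = 37 · 4399
4399 = 53 · 83
83 is prime.
So 1139341 = 7 · 37 · 53 · 83; the largest prime factor is 83.

83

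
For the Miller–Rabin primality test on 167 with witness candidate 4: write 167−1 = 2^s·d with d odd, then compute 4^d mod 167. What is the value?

1

167 − 1 = 166 = 2^1 · 83, so d = 83.
4^1 ≡ 4 (mod 167)
4^2 ≡ 4^2 = 16 ≡ 16 (mod 167)
4^4 ≡ 16^2 = 256 ≡ 89 (mod 167)
4^8 ≡ 89^2 = 7921 ≡ 72 (mod 167)
4^16 ≡ 72^2 = 5184 ≡ 7 (mod 167)
4^32 ≡ 7^2 = 49 ≡ 49 (mod 167)
4^64 ≡ 49^2 = 2401 ≡ 63 (mod 167)
83 = 64 + 16 + 2 + 1 in binary powers of 2.
So 4^83 ≡ 63 · 7 · 16 · 4 ≡ 1 (mod 167).
Since 4^d ≡ 1 (mod 167), base 4 does not prove 167 composite.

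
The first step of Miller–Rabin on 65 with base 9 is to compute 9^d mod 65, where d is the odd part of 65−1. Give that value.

9

65 − 1 = 64 = 2^6 · 1, so d = 1.
9^1 ≡ 9 (mod 65)
1 = 1 in binary powers of 2.
So 9^1 ≡ 9 ≡ 9 (mod 65).
Squaring chain: 9 → 16 → 61 → 16 → 61 → 16; never reaches −1, so base 9 is a Miller–Rabin witness that 65 is composite.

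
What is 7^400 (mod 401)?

1

7^1 ≡ 7 (mod 401)
7^2 ≡ 7^2 = 49 ≡ 49 (mod 401)
7^4 ≡ 49^2 = 2401 ≡ 396 (mod 401)
7^8 ≡ 396^2 = 156816 ≡ 25 (mod 401)
7^16 ≡ 25^2 = 625 ≡ 224 (mod 401)
7^32 ≡ 224^2 = 50176 ≡ 51 (mod 401)
7^64 ≡ 51^2 = 2601 ≡ 195 (mod 401)
7^128 ≡ 195^2 = 38025 ≡ 331 (mod 401)
7^256 ≡ 331^2 = 109561 ≡ 88 (mod 401)
400 = 256 + 128 + 16 in binary powers of 2.
So 7^400 ≡ 88 · 331 · 224 ≡ 1 (mod 401).
Since the result is 1, base 7 gives no evidence that 401 is composite.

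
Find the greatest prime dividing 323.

323 = 17 · 19
19 is prime.
So 323 = 17 · 19; the largest prime factor is 19.

19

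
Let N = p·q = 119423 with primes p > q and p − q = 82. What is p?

389

Since p = q + 82, we have 119423 = q(q + 82), so q² + 82q − 119423 = 0.
Discriminant: 82² + 4·119423 = 6724 + 477692 = 484416; √484416 = 696.
q = (−82 + 696)/2 = 307, and p = q + 82 = 389.
Check: 307 · 389 = 119423.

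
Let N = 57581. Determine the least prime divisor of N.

71

57581 is odd.
Digit sum 26, not divisible by 3.
Ends in 1: not divisible by 5.
7: 57581 = 7·8225 + 6
11: 57581 = 11·5234 + 7
13: 57581 = 13·4429 + 4
17: 57581 = 17·3387 + 2
19: 57581 = 19·3030 + 11
23: 57581 = 23·2503 + 12
29: 57581 = 29·1985 + 16
31: 57581 = 31·1857 + 14
37: 57581 = 37·1556 + 9
41: 57581 = 41·1404 + 17
43: 57581 = 43·1339 + 4
47: 57581 = 47·1225 + 6
53: 57581 = 53·1086 + 23
59: 57581 = 59·975 + 56
61: 57581 = 61·943 + 58
67: 57581 = 67·859 + 28
71: 57581 = 71·811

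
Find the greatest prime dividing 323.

19

323 = 17 · 19
19 is prime.
So 323 = 17 · 19; the largest prime factor is 19.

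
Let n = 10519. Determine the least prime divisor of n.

67

10519 is odd.
Digit sum 16, not divisible by 3.
Ends in 9: not divisible by 5.
7: 10519 = 7·1502 + 5
11: 10519 = 11·956 + 3
13: 10519 = 13·809 + 2
17: 10519 = 17·618 + 13
19: 10519 = 19·553 + 12
23: 10519 = 23·457 + 8
29: 10519 = 29·362 + 21
31: 10519 = 31·339 + 10
37: 10519 = 37·284 + 11
41: 10519 = 41·256 + 23
43: 10519 = 43·244 + 27
47: 10519 = 47·223 + 38
53: 10519 = 53·198 + 25
59: 10519 = 59·178 + 17
61: 10519 = 61·172 + 27
67: 10519 = 67·157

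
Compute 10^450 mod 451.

1

10^1 ≡ 10 (mod 451)
10^2 ≡ 10^2 = 100 ≡ 100 (mod 451)
10^4 ≡ 100^2 = 10000 ≡ 78 (mod 451)
10^8 ≡ 78^2 = 6084 ≡ 221 (mod 451)
10^16 ≡ 221^2 = 48841 ≡ 133 (mod 451)
10^32 ≡ 133^2 = 17689 ≡ 100 (mod 451)
10^64 ≡ 100^2 = 10000 ≡ 78 (mod 451)
10^128 ≡ 78^2 = 6084 ≡ 221 (mod 451)
10^256 ≡ 221^2 = 48841 ≡ 133 (mod 451)
450 = 256 + 128 + 64 + 2 in binary powers of 2.
So 10^450 ≡ 133 · 221 · 78 · 100 ≡ 1 (mod 451).
Since the result is 1, base 10 gives no evidence that 451 is composite.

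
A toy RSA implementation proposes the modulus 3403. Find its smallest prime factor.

3403 is odd.
Digit sum 10, not divisible by 3.
Ends in 3: not divisible by 5.
7: 3403 = 7·486 + 1
11: 3403 = 11·309 + 4
13: 3403 = 13·261 + 10
17: 3403 = 17·200 + 3
19: 3403 = 19·179 + 2
23: 3403 = 23·147 + 22
29: 3403 = 29·117 + 10
31: 3403 = 31·109 + 24
37: 3403 = 37·91 + 36
41: 3403 = 41·83

41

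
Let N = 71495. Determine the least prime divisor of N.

71495 is odd.
Digit sum 26, not divisible by 3.
Ends in 5: divisible by 5.

5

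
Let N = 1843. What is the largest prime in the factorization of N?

97

1843 = 19 · 97
97 is prime.
So 1843 = 19 · 97; the largest prime factor is 97.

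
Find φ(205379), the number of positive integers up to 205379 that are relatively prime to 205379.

Factor: 205379 = 59^3.
φ(205379) = 59^2·(59−1) = 201898.

201898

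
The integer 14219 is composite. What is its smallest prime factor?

14219 is odd.
Digit sum 17, not divisible by 3.
Ends in 9: not divisible by 5.
7: 14219 = 7·2031 + 2
11: 14219 = 11·1292 + 7
13: 14219 = 13·1093 + 10
17: 14219 = 17·836 + 7
19: 14219 = 19·748 + 7
23: 14219 = 23·618 + 5
29: 14219 = 29·490 + 9
31: 14219 = 31·458 + 21
37: 14219 = 37·384 + 11
41: 14219 = 41·346 + 33
43: 14219 = 43·330 + 29
47: 14219 = 47·302 + 25
53: 14219 = 53·268 + 15
59: 14219 = 59·241

59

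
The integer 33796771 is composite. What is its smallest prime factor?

33796771 is odd.
Digit sum 43, not divisible by 3.
Ends in 1: not divisible by 5.
7: 33796771 = 7·4828110 + 1
11: 33796771 = 11·3072433 + 8
13: 33796771 = 13·2599751 + 8
17: 33796771 = 17·1988045 + 6
19: 33796771 = 19·1778777 + 8
23: 33796771 = 23·1469424 + 19
29: 33796771 = 29·1165405 + 26
31: 33796771 = 31·1090218 + 13
37: 33796771 = 37·913426 + 9
41: 33796771 = 41·824311 + 20
43: 33796771 = 43·785971 + 18
47: 33796771 = 47·719080 + 11
53: 33796771 = 53·637674 + 49
59: 33796771 = 59·572826 + 37
61: 33796771 = 61·554045 + 26
67: 33796771 = 67·504429 + 28
71: 33796771 = 71·476010 + 61
73: 33796771 = 73·462969 + 34
79: 33796771 = 79·427807 + 18
83: 33796771 = 83·407190 + 1
89: 33796771 = 89·379739

89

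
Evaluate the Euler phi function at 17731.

Factor: 17731 = 7 · 17 · 149.
φ(17731) = (7−1) · (17−1) · (149−1) = 6 · 16 · 148 = 14208.

14208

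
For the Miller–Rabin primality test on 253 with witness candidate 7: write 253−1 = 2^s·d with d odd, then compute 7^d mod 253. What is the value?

253 − 1 = 252 = 2^2 · 63, so d = 63.
7^1 ≡ 7 (mod 253)
7^2 ≡ 7^2 = 49 ≡ 49 (mod 253)
7^4 ≡ 49^2 = 2401 ≡ 124 (mod 253)
7^8 ≡ 124^2 = 15376 ≡ 196 (mod 253)
7^16 ≡ 196^2 = 38416 ≡ 213 (mod 253)
7^32 ≡ 213^2 = 45369 ≡ 82 (mod 253)
63 = 32 + 16 + 8 + 4 + 2 + 1 in binary powers of 2.
So 7^63 ≡ 82 · 213 · 196 · 124 · 49 · 7 ≡ 57 (mod 253).
Squaring chain: 57 → 213; never reaches −1, so base 7 is a Miller–Rabin witness that 253 is composite.

57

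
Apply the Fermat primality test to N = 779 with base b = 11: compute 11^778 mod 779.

144

11^1 ≡ 11 (mod 779)
11^2 ≡ 11^2 = 121 ≡ 121 (mod 779)
11^4 ≡ 121^2 = 14641 ≡ 619 (mod 779)
11^8 ≡ 619^2 = 383161 ≡ 672 (mod 779)
11^16 ≡ 672^2 = 451584 ≡ 543 (mod 779)
11^32 ≡ 543^2 = 294849 ≡ 387 (mod 779)
11^64 ≡ 387^2 = 149769 ≡ 201 (mod 779)
11^128 ≡ 201^2 = 40401 ≡ 672 (mod 779)
11^256 ≡ 672^2 = 451584 ≡ 543 (mod 779)
11^512 ≡ 543^2 = 294849 ≡ 387 (mod 779)
778 = 512 + 256 + 8 + 2 in binary powers of 2.
So 11^778 ≡ 387 · 543 · 672 · 121 ≡ 144 (mod 779).
Since 144 ≠ 1, base 11 is a Fermat witness: 779 is composite.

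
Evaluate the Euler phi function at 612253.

587520

Factor: 612253 = 41 · 109 · 137.
φ(612253) = (41−1) · (109−1) · (137−1) = 40 · 108 · 136 = 587520.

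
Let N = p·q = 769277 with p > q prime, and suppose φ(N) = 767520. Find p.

φ(n) = (p−1)(q−1) = n − (p+q) + 1, so p + q = 769277 − 767520 + 1 = 1758.
p and q are the roots of t² − 1758t + 769277 = 0.
Discriminant: 1758² − 4·769277 = 3090564 − 3077108 = 13456; √13456 = 116.
q = (1758 − 116)/2 = 821, p = (1758 + 116)/2 = 937.
Check: 821 · 937 = 769277.

937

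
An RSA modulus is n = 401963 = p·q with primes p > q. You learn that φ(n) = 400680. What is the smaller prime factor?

541

φ(n) = (p−1)(q−1) = n − (p+q) + 1, so p + q = 401963 − 400680 + 1 = 1284.
p and q are the roots of t² − 1284t + 401963 = 0.
Discriminant: 1284² − 4·401963 = 1648656 − 1607852 = 40804; √40804 = 202.
q = (1284 − 202)/2 = 541, p = (1284 + 202)/2 = 743.
Check: 541 · 743 = 401963.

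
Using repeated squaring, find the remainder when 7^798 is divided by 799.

773

7^1 ≡ 7 (mod 799)
7^2 ≡ 7^2 = 49 ≡ 49 (mod 799)
7^4 ≡ 49^2 = 2401 ≡ 4 (mod 799)
7^8 ≡ 4^2 = 16 ≡ 16 (mod 799)
7^16 ≡ 16^2 = 256 ≡ 256 (mod 799)
7^32 ≡ 256^2 = 65536 ≡ 18 (mod 799)
7^64 ≡ 18^2 = 324 ≡ 324 (mod 799)
7^128 ≡ 324^2 = 104976 ≡ 307 (mod 799)
7^256 ≡ 307^2 = 94249 ≡ 766 (mod 799)
7^512 ≡ 766^2 = 586756 ≡ 290 (mod 799)
798 = 512 + 256 + 16 + 8 + 4 + 2 in binary powers of 2.
So 7^798 ≡ 290 · 766 · 256 · 16 · 4 · 49 ≡ 773 (mod 799).
Since 773 ≠ 1, base 7 is a Fermat witness: 799 is composite.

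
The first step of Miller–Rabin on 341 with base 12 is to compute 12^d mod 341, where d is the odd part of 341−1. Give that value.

341 − 1 = 340 = 2^2 · 85, so d = 85.
12^1 ≡ 12 (mod 341)
12^2 ≡ 12^2 = 144 ≡ 144 (mod 341)
12^4 ≡ 144^2 = 20736 ≡ 276 (mod 341)
12^8 ≡ 276^2 = 76176 ≡ 133 (mod 341)
12^16 ≡ 133^2 = 17689 ≡ 298 (mod 341)
12^32 ≡ 298^2 = 88804 ≡ 144 (mod 341)
12^64 ≡ 144^2 = 20736 ≡ 276 (mod 341)
85 = 64 + 16 + 4 + 1 in binary powers of 2.
So 12^85 ≡ 276 · 298 · 276 · 12 ≡ 254 (mod 341).
Squaring chain: 254 → 67; never reaches −1, so base 12 is a Miller–Rabin witness that 341 is composite.

254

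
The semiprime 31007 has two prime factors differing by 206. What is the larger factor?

Since p = q + 206, we have 31007 = q(q + 206), so q² + 206q − 31007 = 0.
Discriminant: 206² + 4·31007 = 42436 + 124028 = 166464; √166464 = 408.
q = (−206 + 408)/2 = 101, and p = q + 206 = 307.
Check: 101 · 307 = 31007.

307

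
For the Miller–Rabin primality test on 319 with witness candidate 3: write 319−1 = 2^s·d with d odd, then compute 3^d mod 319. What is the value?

319 − 1 = 318 = 2^1 · 159, so d = 159.
3^1 ≡ 3 (mod 319)
3^2 ≡ 3^2 = 9 ≡ 9 (mod 319)
3^4 ≡ 9^2 = 81 ≡ 81 (mod 319)
3^8 ≡ 81^2 = 6561 ≡ 181 (mod 319)
3^16 ≡ 181^2 = 32761 ≡ 223 (mod 319)
3^32 ≡ 223^2 = 49729 ≡ 284 (mod 319)
3^64 ≡ 284^2 = 80656 ≡ 268 (mod 319)
3^128 ≡ 268^2 = 71824 ≡ 49 (mod 319)
159 = 128 + 16 + 8 + 4 + 2 + 1 in binary powers of 2.
So 3^159 ≡ 49 · 223 · 181 · 81 · 9 · 3 ≡ 279 (mod 319).
Squaring chain: 279; never reaches −1, so base 3 is a Miller–Rabin witness that 319 is composite.

279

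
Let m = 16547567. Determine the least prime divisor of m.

16547567 is odd.
Digit sum 41, not divisible by 3.
Ends in 7: not divisible by 5.
7: 16547567 = 7·2363938 + 1
11: 16547567 = 11·1504324 + 3
13: 16547567 = 13·1272889 + 10
17: 16547567 = 17·973386 + 5
19: 16547567 = 19·870924 + 11
23: 16547567 = 23·719459 + 10
29: 16547567 = 29·570605 + 22
31: 16547567 = 31·533792 + 15
37: 16547567 = 37·447231 + 20
41: 16547567 = 41·403599 + 8
43: 16547567 = 43·384827 + 6
47: 16547567 = 47·352075 + 42
53: 16547567 = 53·312218 + 13
59: 16547567 = 59·280467 + 14
61: 16547567 = 61·271271 + 36
67: 16547567 = 67·246978 + 41
71: 16547567 = 71·233064 + 23
73: 16547567 = 73·226679

73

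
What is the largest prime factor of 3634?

79

3634 = 2 · 1817
1817 = 23 · 79
79 is prime.
So 3634 = 2 · 23 · 79; the largest prime factor is 79.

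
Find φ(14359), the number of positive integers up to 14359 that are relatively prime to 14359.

14104

Factor: 14359 = 83 · 173.
φ(14359) = (83−1) · (173−1) = 82 · 172 = 14104.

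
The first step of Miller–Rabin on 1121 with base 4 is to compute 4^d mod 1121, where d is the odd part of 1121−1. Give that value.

1121 − 1 = 1120 = 2^5 · 35, so d = 35.
4^1 ≡ 4 (mod 1121)
4^2 ≡ 4^2 = 16 ≡ 16 (mod 1121)
4^4 ≡ 16^2 = 256 ≡ 256 (mod 1121)
4^8 ≡ 256^2 = 65536 ≡ 518 (mod 1121)
4^16 ≡ 518^2 = 268324 ≡ 405 (mod 1121)
4^32 ≡ 405^2 = 164025 ≡ 359 (mod 1121)
35 = 32 + 2 + 1 in binary powers of 2.
So 4^35 ≡ 359 · 16 · 4 ≡ 556 (mod 1121).
Squaring chain: 556 → 861 → 340 → 137 → 833; never reaches −1, so base 4 is a Miller–Rabin witness that 1121 is composite.

556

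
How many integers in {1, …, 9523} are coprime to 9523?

9328

Factor: 9523 = 89 · 107.
φ(9523) = (89−1) · (107−1) = 88 · 106 = 9328.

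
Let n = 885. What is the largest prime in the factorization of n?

885 = 3 · 295
295 = 5 · 59
59 is prime.
So 885 = 3 · 5 · 59; the largest prime factor is 59.

59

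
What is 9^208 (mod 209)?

47

9^1 ≡ 9 (mod 209)
9^2 ≡ 9^2 = 81 ≡ 81 (mod 209)
9^4 ≡ 81^2 = 6561 ≡ 82 (mod 209)
9^8 ≡ 82^2 = 6724 ≡ 36 (mod 209)
9^16 ≡ 36^2 = 1296 ≡ 42 (mod 209)
9^32 ≡ 42^2 = 1764 ≡ 92 (mod 209)
9^64 ≡ 92^2 = 8464 ≡ 104 (mod 209)
9^128 ≡ 104^2 = 10816 ≡ 157 (mod 209)
208 = 128 + 64 + 16 in binary powers of 2.
So 9^208 ≡ 157 · 104 · 42 ≡ 47 (mod 209).
Since 47 ≠ 1, base 9 is a Fermat witness: 209 is composite.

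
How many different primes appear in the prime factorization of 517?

517 = 11 · 47
517 = 11 · 47, which has 2 distinct prime factors.

2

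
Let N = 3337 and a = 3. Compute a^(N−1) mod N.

144

3^1 ≡ 3 (mod 3337)
3^2 ≡ 3^2 = 9 ≡ 9 (mod 3337)
3^4 ≡ 9^2 = 81 ≡ 81 (mod 3337)
3^8 ≡ 81^2 = 6561 ≡ 3224 (mod 3337)
3^16 ≡ 3224^2 = 10394176 ≡ 2758 (mod 3337)
3^32 ≡ 2758^2 = 7606564 ≡ 1541 (mod 3337)
3^64 ≡ 1541^2 = 2374681 ≡ 2074 (mod 3337)
3^128 ≡ 2074^2 = 4301476 ≡ 83 (mod 3337)
3^256 ≡ 83^2 = 6889 ≡ 215 (mod 3337)
3^512 ≡ 215^2 = 46225 ≡ 2844 (mod 3337)
3^1024 ≡ 2844^2 = 8088336 ≡ 2785 (mod 3337)
3^2048 ≡ 2785^2 = 7756225 ≡ 1037 (mod 3337)
3336 = 2048 + 1024 + 256 + 8 in binary powers of 2.
So 3^3336 ≡ 1037 · 2785 · 215 · 3224 ≡ 144 (mod 3337).
Since 144 ≠ 1, base 3 is a Fermat witness: 3337 is composite.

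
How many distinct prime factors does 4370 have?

4

4370 = 2 · 2185
2185 = 5 · 437
437 = 19 · 23
4370 = 2 · 5 · 19 · 23, which has 4 distinct prime factors.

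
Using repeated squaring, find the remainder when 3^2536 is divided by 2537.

3^1 ≡ 3 (mod 2537)
3^2 ≡ 3^2 = 9 ≡ 9 (mod 2537)
3^4 ≡ 9^2 = 81 ≡ 81 (mod 2537)
3^8 ≡ 81^2 = 6561 ≡ 1487 (mod 2537)
3^16 ≡ 1487^2 = 2211169 ≡ 1442 (mod 2537)
3^32 ≡ 1442^2 = 2079364 ≡ 1561 (mod 2537)
3^64 ≡ 1561^2 = 2436721 ≡ 1201 (mod 2537)
3^128 ≡ 1201^2 = 1442401 ≡ 1385 (mod 2537)
3^256 ≡ 1385^2 = 1918225 ≡ 253 (mod 2537)
3^512 ≡ 253^2 = 64009 ≡ 584 (mod 2537)
3^1024 ≡ 584^2 = 341056 ≡ 1098 (mod 2537)
3^2048 ≡ 1098^2 = 1205604 ≡ 529 (mod 2537)
2536 = 2048 + 256 + 128 + 64 + 32 + 8 in binary powers of 2.
So 3^2536 ≡ 529 · 253 · 1385 · 1201 · 1561 · 1487 ≡ 969 (mod 2537).
Since 969 ≠ 1, base 3 is a Fermat witness: 2537 is composite.

969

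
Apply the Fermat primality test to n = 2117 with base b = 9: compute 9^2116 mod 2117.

9^1 ≡ 9 (mod 2117)
9^2 ≡ 9^2 = 81 ≡ 81 (mod 2117)
9^4 ≡ 81^2 = 6561 ≡ 210 (mod 2117)
9^8 ≡ 210^2 = 44100 ≡ 1760 (mod 2117)
9^16 ≡ 1760^2 = 3097600 ≡ 429 (mod 2117)
9^32 ≡ 429^2 = 184041 ≡ 1979 (mod 2117)
9^64 ≡ 1979^2 = 3916441 ≡ 2108 (mod 2117)
9^128 ≡ 2108^2 = 4443664 ≡ 81 (mod 2117)
9^256 ≡ 81^2 = 6561 ≡ 210 (mod 2117)
9^512 ≡ 210^2 = 44100 ≡ 1760 (mod 2117)
9^1024 ≡ 1760^2 = 3097600 ≡ 429 (mod 2117)
9^2048 ≡ 429^2 = 184041 ≡ 1979 (mod 2117)
2116 = 2048 + 64 + 4 in binary powers of 2.
So 9^2116 ≡ 1979 · 2108 · 210 ≡ 429 (mod 2117).
Since 429 ≠ 1, base 9 is a Fermat witness: 2117 is composite.

429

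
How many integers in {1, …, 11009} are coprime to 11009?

10800

Factor: 11009 = 101 · 109.
φ(11009) = (101−1) · (109−1) = 100 · 108 = 10800.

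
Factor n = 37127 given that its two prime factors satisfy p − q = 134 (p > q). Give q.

Since p = q + 134, we have 37127 = q(q + 134), so q² + 134q − 37127 = 0.
Discriminant: 134² + 4·37127 = 17956 + 148508 = 166464; √166464 = 408.
q = (−134 + 408)/2 = 137, and p = q + 134 = 271.
Check: 137 · 271 = 37127.

137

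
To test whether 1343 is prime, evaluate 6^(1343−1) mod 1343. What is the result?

6^1 ≡ 6 (mod 1343)
6^2 ≡ 6^2 = 36 ≡ 36 (mod 1343)
6^4 ≡ 36^2 = 1296 ≡ 1296 (mod 1343)
6^8 ≡ 1296^2 = 1679616 ≡ 866 (mod 1343)
6^16 ≡ 866^2 = 749956 ≡ 562 (mod 1343)
6^32 ≡ 562^2 = 315844 ≡ 239 (mod 1343)
6^64 ≡ 239^2 = 57121 ≡ 715 (mod 1343)
6^128 ≡ 715^2 = 511225 ≡ 885 (mod 1343)
6^256 ≡ 885^2 = 783225 ≡ 256 (mod 1343)
6^512 ≡ 256^2 = 65536 ≡ 1072 (mod 1343)
6^1024 ≡ 1072^2 = 1149184 ≡ 919 (mod 1343)
1342 = 1024 + 256 + 32 + 16 + 8 + 4 + 2 in binary powers of 2.
So 6^1342 ≡ 919 · 256 · 239 · 562 · 866 · 1296 · 36 ≡ 9 (mod 1343).
Since 9 ≠ 1, base 6 is a Fermat witness: 1343 is composite.

9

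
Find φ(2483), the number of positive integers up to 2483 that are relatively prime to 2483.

2280

Factor: 2483 = 13 · 191.
φ(2483) = (13−1) · (191−1) = 12 · 190 = 2280.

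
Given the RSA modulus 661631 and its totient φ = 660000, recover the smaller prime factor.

φ(n) = (p−1)(q−1) = n − (p+q) + 1, so p + q = 661631 − 660000 + 1 = 1632.
p and q are the roots of t² − 1632t + 661631 = 0.
Discriminant: 1632² − 4·661631 = 2663424 − 2646524 = 16900; √16900 = 130.
q = (1632 − 130)/2 = 751, p = (1632 + 130)/2 = 881.
Check: 751 · 881 = 661631.

751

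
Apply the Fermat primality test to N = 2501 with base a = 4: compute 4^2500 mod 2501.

657

4^1 ≡ 4 (mod 2501)
4^2 ≡ 4^2 = 16 ≡ 16 (mod 2501)
4^4 ≡ 16^2 = 256 ≡ 256 (mod 2501)
4^8 ≡ 256^2 = 65536 ≡ 510 (mod 2501)
4^16 ≡ 510^2 = 260100 ≡ 2497 (mod 2501)
4^32 ≡ 2497^2 = 6235009 ≡ 16 (mod 2501)
4^64 ≡ 16^2 = 256 ≡ 256 (mod 2501)
4^128 ≡ 256^2 = 65536 ≡ 510 (mod 2501)
4^256 ≡ 510^2 = 260100 ≡ 2497 (mod 2501)
4^512 ≡ 2497^2 = 6235009 ≡ 16 (mod 2501)
4^1024 ≡ 16^2 = 256 ≡ 256 (mod 2501)
4^2048 ≡ 256^2 = 65536 ≡ 510 (mod 2501)
2500 = 2048 + 256 + 128 + 64 + 4 in binary powers of 2.
So 4^2500 ≡ 510 · 2497 · 510 · 256 · 256 ≡ 657 (mod 2501).
Since 657 ≠ 1, base 4 is a Fermat witness: 2501 is composite.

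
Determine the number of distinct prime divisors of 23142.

5

23142 = 2 · 11571
11571 = 3 · 3857
3857 = 7 · 551
551 = 19 · 29
23142 = 2 · 3 · 7 · 19 · 29, which has 5 distinct prime factors.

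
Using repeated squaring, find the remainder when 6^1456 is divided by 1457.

521

6^1 ≡ 6 (mod 1457)
6^2 ≡ 6^2 = 36 ≡ 36 (mod 1457)
6^4 ≡ 36^2 = 1296 ≡ 1296 (mod 1457)
6^8 ≡ 1296^2 = 1679616 ≡ 1152 (mod 1457)
6^16 ≡ 1152^2 = 1327104 ≡ 1234 (mod 1457)
6^32 ≡ 1234^2 = 1522756 ≡ 191 (mod 1457)
6^64 ≡ 191^2 = 36481 ≡ 56 (mod 1457)
6^128 ≡ 56^2 = 3136 ≡ 222 (mod 1457)
6^256 ≡ 222^2 = 49284 ≡ 1203 (mod 1457)
6^512 ≡ 1203^2 = 1447209 ≡ 408 (mod 1457)
6^1024 ≡ 408^2 = 166464 ≡ 366 (mod 1457)
1456 = 1024 + 256 + 128 + 32 + 16 in binary powers of 2.
So 6^1456 ≡ 366 · 1203 · 222 · 191 · 1234 ≡ 521 (mod 1457).
Since 521 ≠ 1, base 6 is a Fermat witness: 1457 is composite.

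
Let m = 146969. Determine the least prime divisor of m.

146969 is odd.
Digit sum 35, not divisible by 3.
Ends in 9: not divisible by 5.
7: 146969 = 7·20995 + 4
11: 146969 = 11·13360 + 9
13: 146969 = 13·11305 + 4
17: 146969 = 17·8645 + 4
19: 146969 = 19·7735 + 4
23: 146969 = 23·6389 + 22
29: 146969 = 29·5067 + 26
31: 146969 = 31·4740 + 29
37: 146969 = 37·3972 + 5
41: 146969 = 41·3584 + 25
43: 146969 = 43·3417 + 38
47: 146969 = 47·3127

47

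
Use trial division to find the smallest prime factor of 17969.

17969 is odd.
Digit sum 32, not divisible by 3.
Ends in 9: not divisible by 5.
7: 17969 = 7·2567

7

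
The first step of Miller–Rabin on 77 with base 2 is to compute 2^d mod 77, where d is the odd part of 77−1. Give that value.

77 − 1 = 76 = 2^2 · 19, so d = 19.
2^1 ≡ 2 (mod 77)
2^2 ≡ 2^2 = 4 ≡ 4 (mod 77)
2^4 ≡ 4^2 = 16 ≡ 16 (mod 77)
2^8 ≡ 16^2 = 256 ≡ 25 (mod 77)
2^16 ≡ 25^2 = 625 ≡ 9 (mod 77)
19 = 16 + 2 + 1 in binary powers of 2.
So 2^19 ≡ 9 · 4 · 2 ≡ 72 (mod 77).
Squaring chain: 72 → 25; never reaches −1, so base 2 is a Miller–Rabin witness that 77 is composite.

72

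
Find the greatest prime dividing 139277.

139277 = 41 · 3397
3397 = 43 · 79
79 is prime.
So 139277 = 41 · 43 · 79; the largest prime factor is 79.

79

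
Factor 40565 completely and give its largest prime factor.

40565 = 5 · 8113
8113 = 7 · 1159
1159 = 19 · 61
61 is prime.
So 40565 = 5 · 7 · 19 · 61; the largest prime factor is 61.

61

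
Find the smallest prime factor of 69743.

69743 is odd.
Digit sum 29, not divisible by 3.
Ends in 3: not divisible by 5.
7: 69743 = 7·9963 + 2
11: 69743 = 11·6340 + 3
13: 69743 = 13·5364 + 11
17: 69743 = 17·4102 + 9
19: 69743 = 19·3670 + 13
23: 69743 = 23·3032 + 7
29: 69743 = 29·2404 + 27
31: 69743 = 31·2249 + 24
37: 69743 = 37·1884 + 35
41: 69743 = 41·1701 + 2
43: 69743 = 43·1621 + 40
47: 69743 = 47·1483 + 42
53: 69743 = 53·1315 + 48
59: 69743 = 59·1182 + 5
61: 69743 = 61·1143 + 20
67: 69743 = 67·1040 + 63
71: 69743 = 71·982 + 21
73: 69743 = 73·955 + 28
79: 69743 = 79·882 + 65
83: 69743 = 83·840 + 23
89: 69743 = 89·783 + 56
97: 69743 = 97·719

97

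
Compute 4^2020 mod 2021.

4^1 ≡ 4 (mod 2021)
4^2 ≡ 4^2 = 16 ≡ 16 (mod 2021)
4^4 ≡ 16^2 = 256 ≡ 256 (mod 2021)
4^8 ≡ 256^2 = 65536 ≡ 864 (mod 2021)
4^16 ≡ 864^2 = 746496 ≡ 747 (mod 2021)
4^32 ≡ 747^2 = 558009 ≡ 213 (mod 2021)
4^64 ≡ 213^2 = 45369 ≡ 907 (mod 2021)
4^128 ≡ 907^2 = 822649 ≡ 102 (mod 2021)
4^256 ≡ 102^2 = 10404 ≡ 299 (mod 2021)
4^512 ≡ 299^2 = 89401 ≡ 477 (mod 2021)
4^1024 ≡ 477^2 = 227529 ≡ 1177 (mod 2021)
2020 = 1024 + 512 + 256 + 128 + 64 + 32 + 4 in binary powers of 2.
So 4^2020 ≡ 1177 · 477 · 299 · 102 · 907 · 213 · 256 ≡ 385 (mod 2021).
Since 385 ≠ 1, base 4 is a Fermat witness: 2021 is composite.

385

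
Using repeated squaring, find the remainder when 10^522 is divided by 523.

10^1 ≡ 10 (mod 523)
10^2 ≡ 10^2 = 100 ≡ 100 (mod 523)
10^4 ≡ 100^2 = 10000 ≡ 63 (mod 523)
10^8 ≡ 63^2 = 3969 ≡ 308 (mod 523)
10^16 ≡ 308^2 = 94864 ≡ 201 (mod 523)
10^32 ≡ 201^2 = 40401 ≡ 130 (mod 523)
10^64 ≡ 130^2 = 16900 ≡ 164 (mod 523)
10^128 ≡ 164^2 = 26896 ≡ 223 (mod 523)
10^256 ≡ 223^2 = 49729 ≡ 44 (mod 523)
10^512 ≡ 44^2 = 1936 ≡ 367 (mod 523)
522 = 512 + 8 + 2 in binary powers of 2.
So 10^522 ≡ 367 · 308 · 100 ≡ 1 (mod 523).
Since the result is 1, base 10 gives no evidence that 523 is composite.

1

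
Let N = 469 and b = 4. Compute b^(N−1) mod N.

4^1 ≡ 4 (mod 469)
4^2 ≡ 4^2 = 16 ≡ 16 (mod 469)
4^4 ≡ 16^2 = 256 ≡ 256 (mod 469)
4^8 ≡ 256^2 = 65536 ≡ 345 (mod 469)
4^16 ≡ 345^2 = 119025 ≡ 368 (mod 469)
4^32 ≡ 368^2 = 135424 ≡ 352 (mod 469)
4^64 ≡ 352^2 = 123904 ≡ 88 (mod 469)
4^128 ≡ 88^2 = 7744 ≡ 240 (mod 469)
4^256 ≡ 240^2 = 57600 ≡ 382 (mod 469)
468 = 256 + 128 + 64 + 16 + 4 in binary powers of 2.
So 4^468 ≡ 382 · 240 · 88 · 368 · 256 ≡ 344 (mod 469).
Since 344 ≠ 1, base 4 is a Fermat witness: 469 is composite.

344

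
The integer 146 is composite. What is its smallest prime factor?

2

146 is even: 2 divides it.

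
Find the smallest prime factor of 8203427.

8203427 is odd.
Digit sum 26, not divisible by 3.
Ends in 7: not divisible by 5.
7: 8203427 = 7·1171918 + 1
11: 8203427 = 11·745766 + 1
13: 8203427 = 13·631032 + 11
17: 8203427 = 17·482554 + 9
19: 8203427 = 19·431759 + 6
23: 8203427 = 23·356670 + 17
29: 8203427 = 29·282876 + 23
31: 8203427 = 31·264626 + 21
37: 8203427 = 37·221714 + 9
41: 8203427 = 41·200083 + 24
43: 8203427 = 43·190777 + 16
47: 8203427 = 47·174541

47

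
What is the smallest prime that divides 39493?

73

39493 is odd.
Digit sum 28, not divisible by 3.
Ends in 3: not divisible by 5.
7: 39493 = 7·5641 + 6
11: 39493 = 11·3590 + 3
13: 39493 = 13·3037 + 12
17: 39493 = 17·2323 + 2
19: 39493 = 19·2078 + 11
23: 39493 = 23·1717 + 2
29: 39493 = 29·1361 + 24
31: 39493 = 31·1273 + 30
37: 39493 = 37·1067 + 14
41: 39493 = 41·963 + 10
43: 39493 = 43·918 + 19
47: 39493 = 47·840 + 13
53: 39493 = 53·745 + 8
59: 39493 = 59·669 + 22
61: 39493 = 61·647 + 26
67: 39493 = 67·589 + 30
71: 39493 = 71·556 + 17
73: 39493 = 73·541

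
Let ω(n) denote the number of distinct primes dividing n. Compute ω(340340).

340340 = 2^2 · 85085
85085 = 5 · 17017
17017 = 7 · 2431
2431 = 11 · 221
221 = 13 · 17
340340 = 2^2 · 5 · 7 · 11 · 13 · 17, which has 6 distinct prime factors.

6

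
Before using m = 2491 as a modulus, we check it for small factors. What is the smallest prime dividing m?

47

2491 is odd.
Digit sum 16, not divisible by 3.
Ends in 1: not divisible by 5.
7: 2491 = 7·355 + 6
11: 2491 = 11·226 + 5
13: 2491 = 13·191 + 8
17: 2491 = 17·146 + 9
19: 2491 = 19·131 + 2
23: 2491 = 23·108 + 7
29: 2491 = 29·85 + 26
31: 2491 = 31·80 + 11
37: 2491 = 37·67 + 12
41: 2491 = 41·60 + 31
43: 2491 = 43·57 + 40
47: 2491 = 47·53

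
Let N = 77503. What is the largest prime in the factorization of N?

97

77503 = 17 · 4559
4559 = 47 · 97
97 is prime.
So 77503 = 17 · 47 · 97; the largest prime factor is 97.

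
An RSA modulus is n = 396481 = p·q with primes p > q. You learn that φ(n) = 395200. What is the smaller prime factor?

φ(n) = (p−1)(q−1) = n − (p+q) + 1, so p + q = 396481 − 395200 + 1 = 1282.
p and q are the roots of t² − 1282t + 396481 = 0.
Discriminant: 1282² − 4·396481 = 1643524 − 1585924 = 57600; √57600 = 240.
q = (1282 − 240)/2 = 521, p = (1282 + 240)/2 = 761.
Check: 521 · 761 = 396481.

521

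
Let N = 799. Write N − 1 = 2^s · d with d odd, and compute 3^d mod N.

686

799 − 1 = 798 = 2^1 · 399, so d = 399.
3^1 ≡ 3 (mod 799)
3^2 ≡ 3^2 = 9 ≡ 9 (mod 799)
3^4 ≡ 9^2 = 81 ≡ 81 (mod 799)
3^8 ≡ 81^2 = 6561 ≡ 169 (mod 799)
3^16 ≡ 169^2 = 28561 ≡ 596 (mod 799)
3^32 ≡ 596^2 = 355216 ≡ 460 (mod 799)
3^64 ≡ 460^2 = 211600 ≡ 664 (mod 799)
3^128 ≡ 664^2 = 440896 ≡ 647 (mod 799)
3^256 ≡ 647^2 = 418609 ≡ 732 (mod 799)
399 = 256 + 128 + 8 + 4 + 2 + 1 in binary powers of 2.
So 3^399 ≡ 732 · 647 · 169 · 81 · 9 · 3 ≡ 686 (mod 799).
Squaring chain: 686; never reaches −1, so base 3 is a Miller–Rabin witness that 799 is composite.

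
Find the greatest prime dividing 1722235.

1722235 = 5 · 344447
344447 = 53 · 6499
6499 = 67 · 97
97 is prime.
So 1722235 = 5 · 53 · 67 · 97; the largest prime factor is 97.

97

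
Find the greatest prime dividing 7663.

7663 = 79 · 97
97 is prime.
So 7663 = 79 · 97; the largest prime factor is 97.

97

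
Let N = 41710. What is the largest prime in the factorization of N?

97

41710 = 2 · 20855
20855 = 5 · 4171
4171 = 43 · 97
97 is prime.
So 41710 = 2 · 5 · 43 · 97; the largest prime factor is 97.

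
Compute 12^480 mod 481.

248

12^1 ≡ 12 (mod 481)
12^2 ≡ 12^2 = 144 ≡ 144 (mod 481)
12^4 ≡ 144^2 = 20736 ≡ 53 (mod 481)
12^8 ≡ 53^2 = 2809 ≡ 404 (mod 481)
12^16 ≡ 404^2 = 163216 ≡ 157 (mod 481)
12^32 ≡ 157^2 = 24649 ≡ 118 (mod 481)
12^64 ≡ 118^2 = 13924 ≡ 456 (mod 481)
12^128 ≡ 456^2 = 207936 ≡ 144 (mod 481)
12^256 ≡ 144^2 = 20736 ≡ 53 (mod 481)
480 = 256 + 128 + 64 + 32 in binary powers of 2.
So 12^480 ≡ 53 · 144 · 456 · 118 ≡ 248 (mod 481).
Since 248 ≠ 1, base 12 is a Fermat witness: 481 is composite.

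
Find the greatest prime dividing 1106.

1106 = 2 · 553
553 = 7 · 79
79 is prime.
So 1106 = 2 · 7 · 79; the largest prime factor is 79.

79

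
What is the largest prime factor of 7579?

53

7579 = 11 · 689
689 = 13 · 53
53 is prime.
So 7579 = 11 · 13 · 53; the largest prime factor is 53.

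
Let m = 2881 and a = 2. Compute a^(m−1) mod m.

895

2^1 ≡ 2 (mod 2881)
2^2 ≡ 2^2 = 4 ≡ 4 (mod 2881)
2^4 ≡ 4^2 = 16 ≡ 16 (mod 2881)
2^8 ≡ 16^2 = 256 ≡ 256 (mod 2881)
2^16 ≡ 256^2 = 65536 ≡ 2154 (mod 2881)
2^32 ≡ 2154^2 = 4639716 ≡ 1306 (mod 2881)
2^64 ≡ 1306^2 = 1705636 ≡ 84 (mod 2881)
2^128 ≡ 84^2 = 7056 ≡ 1294 (mod 2881)
2^256 ≡ 1294^2 = 1674436 ≡ 575 (mod 2881)
2^512 ≡ 575^2 = 330625 ≡ 2191 (mod 2881)
2^1024 ≡ 2191^2 = 4800481 ≡ 735 (mod 2881)
2^2048 ≡ 735^2 = 540225 ≡ 1478 (mod 2881)
2880 = 2048 + 512 + 256 + 64 in binary powers of 2.
So 2^2880 ≡ 1478 · 2191 · 575 · 84 ≡ 895 (mod 2881).
Since 895 ≠ 1, base 2 is a Fermat witness: 2881 is composite.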